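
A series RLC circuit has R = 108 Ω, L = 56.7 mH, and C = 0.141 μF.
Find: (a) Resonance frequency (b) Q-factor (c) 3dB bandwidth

Step 1 — Resonance condition Im(Z)=0 gives ω₀ = 1/√(LC).
Step 2 — ω₀ = 1/√(0.0567·1.41e-07) = 1.118e+04 rad/s.
Step 3 — f₀ = ω₀/(2π) = 1780 Hz.
Step 4 — Series Q: Q = ω₀L/R = 1.118e+04·0.0567/108 = 5.872.
Step 5 — 3dB bandwidth: Δω = ω₀/Q = 1905 rad/s; BW = Δω/(2π) = 303.2 Hz.

(a) f₀ = 1780 Hz  (b) Q = 5.872  (c) BW = 303.2 Hz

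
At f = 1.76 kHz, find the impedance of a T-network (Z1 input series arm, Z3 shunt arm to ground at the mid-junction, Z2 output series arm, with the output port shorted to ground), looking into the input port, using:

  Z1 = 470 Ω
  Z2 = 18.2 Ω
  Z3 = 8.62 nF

Step 1 — Angular frequency: ω = 2π·f = 2π·1760 = 1.106e+04 rad/s.
Step 2 — Component impedances:
  Z1: Z = R = 470 Ω
  Z2: Z = R = 18.2 Ω
  Z3: Z = 1/(jωC) = -j/(ω·C) = 0 - j1.049e+04 Ω
Step 3 — With the output port shorted to ground, the output series arm Z2 runs from the junction to ground; the shunt arm Z3 also runs from the junction to ground. They appear in parallel: Z3 || Z2 = 18.2 - j0.03157 Ω.
Step 4 — Series with input arm Z1: Z_in = Z1 + (Z3 || Z2) = 488.2 - j0.03157 Ω = 488.2∠-0.0° Ω.

Z = 488.2 - j0.03157 Ω = 488.2∠-0.0° Ω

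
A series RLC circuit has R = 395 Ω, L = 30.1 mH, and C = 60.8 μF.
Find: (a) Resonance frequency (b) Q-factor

Step 1 — Resonance condition Im(Z)=0 gives ω₀ = 1/√(LC).
Step 2 — ω₀ = 1/√(0.0301·6.08e-05) = 739.2 rad/s.
Step 3 — f₀ = ω₀/(2π) = 117.6 Hz.
Step 4 — Series Q: Q = ω₀L/R = 739.2·0.0301/395 = 0.05633.

(a) f₀ = 117.6 Hz  (b) Q = 0.05633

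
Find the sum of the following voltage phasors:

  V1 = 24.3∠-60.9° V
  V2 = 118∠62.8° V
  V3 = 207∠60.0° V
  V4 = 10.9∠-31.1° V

Step 1 — Convert each phasor to rectangular form:
  V1 = 24.3·(cos(-60.9°) + j·sin(-60.9°)) = 11.82 - j21.23 V
  V2 = 118·(cos(62.8°) + j·sin(62.8°)) = 53.94 + j105 V
  V3 = 207·(cos(60.0°) + j·sin(60.0°)) = 103.5 + j179.3 V
  V4 = 10.9·(cos(-31.1°) + j·sin(-31.1°)) = 9.333 - j5.63 V
Step 2 — Sum components: V_total = 178.6 + j257.4 V.
Step 3 — Convert to polar: |V_total| = 313.3 V, ∠V_total = 55.2°.

V_total = 313.3∠55.2° V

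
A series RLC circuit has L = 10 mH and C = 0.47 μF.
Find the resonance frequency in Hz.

Step 1 — Resonance condition Im(Z)=0 gives ω₀ = 1/√(LC).
Step 2 — ω₀ = 1/√(0.01·4.7e-07) = 1.459e+04 rad/s.
Step 3 — f₀ = ω₀/(2π) = 2322 Hz.

f₀ = 2322 Hz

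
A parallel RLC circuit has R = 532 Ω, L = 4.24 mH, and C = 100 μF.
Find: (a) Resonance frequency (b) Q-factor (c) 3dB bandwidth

Step 1 — Resonance: ω₀ = 1/√(LC) = 1/√(0.00424·0.0001) = 1536 rad/s.
Step 2 — f₀ = ω₀/(2π) = 244.4 Hz.
Step 3 — Parallel Q: Q = R/(ω₀L) = 532/(1536·0.00424) = 81.7.
Step 4 — Bandwidth: Δω = ω₀/Q = 18.8 rad/s; BW = Δω/(2π) = 2.992 Hz.

(a) f₀ = 244.4 Hz  (b) Q = 81.7  (c) BW = 2.992 Hz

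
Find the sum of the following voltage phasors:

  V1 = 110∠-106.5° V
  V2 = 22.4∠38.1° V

Step 1 — Convert each phasor to rectangular form:
  V1 = 110·(cos(-106.5°) + j·sin(-106.5°)) = -31.24 - j105.5 V
  V2 = 22.4·(cos(38.1°) + j·sin(38.1°)) = 17.63 + j13.82 V
Step 2 — Sum components: V_total = -13.61 - j91.65 V.
Step 3 — Convert to polar: |V_total| = 92.65 V, ∠V_total = -98.4°.

V_total = 92.65∠-98.4° V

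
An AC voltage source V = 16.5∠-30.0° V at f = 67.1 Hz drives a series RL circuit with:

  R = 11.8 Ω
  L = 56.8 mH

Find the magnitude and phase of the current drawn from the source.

Step 1 — Angular frequency: ω = 2π·f = 2π·67.1 = 421.6 rad/s.
Step 2 — Component impedances:
  R: Z = R = 11.8 Ω
  L: Z = jωL = j·421.6·0.0568 = 0 + j23.95 Ω
Step 3 — Series combination: Z_total = R + L = 11.8 + j23.95 Ω = 26.7∠63.8° Ω.
Step 4 — Source phasor: V = 16.5∠-30.0° V = 14.29 - j8.25 V.
Step 5 — Ohm's law: I = V / Z_total = (14.29 - j8.25) / (11.8 + j23.95) = -0.04062 - j0.6167 A.
Step 6 — Convert to polar: |I| = 0.6181 A, ∠I = -93.8°.

I = 0.6181∠-93.8° A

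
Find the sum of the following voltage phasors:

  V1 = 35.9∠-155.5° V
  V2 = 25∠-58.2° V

Step 1 — Convert each phasor to rectangular form:
  V1 = 35.9·(cos(-155.5°) + j·sin(-155.5°)) = -32.67 - j14.89 V
  V2 = 25·(cos(-58.2°) + j·sin(-58.2°)) = 13.17 - j21.25 V
Step 2 — Sum components: V_total = -19.49 - j36.13 V.
Step 3 — Convert to polar: |V_total| = 41.06 V, ∠V_total = -118.3°.

V_total = 41.06∠-118.3° V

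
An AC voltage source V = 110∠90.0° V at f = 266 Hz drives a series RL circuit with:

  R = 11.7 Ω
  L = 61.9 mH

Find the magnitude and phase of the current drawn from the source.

Step 1 — Angular frequency: ω = 2π·f = 2π·266 = 1671 rad/s.
Step 2 — Component impedances:
  R: Z = R = 11.7 Ω
  L: Z = jωL = j·1671·0.0619 = 0 + j103.5 Ω
Step 3 — Series combination: Z_total = R + L = 11.7 + j103.5 Ω = 104.1∠83.5° Ω.
Step 4 — Source phasor: V = 110∠90.0° V = 0 + j110 V.
Step 5 — Ohm's law: I = V / Z_total = (0 + j110) / (11.7 + j103.5) = 1.05 + j0.1187 A.
Step 6 — Convert to polar: |I| = 1.057 A, ∠I = 6.5°.

I = 1.057∠6.5° A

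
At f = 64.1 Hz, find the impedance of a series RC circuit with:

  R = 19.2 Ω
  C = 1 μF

Step 1 — Angular frequency: ω = 2π·f = 2π·64.1 = 402.8 rad/s.
Step 2 — Component impedances:
  R: Z = R = 19.2 Ω
  C: Z = 1/(jωC) = -j/(ω·C) = 0 - j2483 Ω
Step 3 — Series combination: Z_total = R + C = 19.2 - j2483 Ω = 2483∠-89.6° Ω.

Z = 19.2 - j2483 Ω = 2483∠-89.6° Ω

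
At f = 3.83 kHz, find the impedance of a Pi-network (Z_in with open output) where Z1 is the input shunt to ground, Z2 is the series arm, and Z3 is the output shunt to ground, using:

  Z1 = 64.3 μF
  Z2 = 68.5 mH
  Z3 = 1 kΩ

Step 1 — Angular frequency: ω = 2π·f = 2π·3830 = 2.406e+04 rad/s.
Step 2 — Component impedances:
  Z1: Z = 1/(jωC) = -j/(ω·C) = 0 - j0.6463 Ω
  Z2: Z = jωL = j·2.406e+04·0.0685 = 0 + j1648 Ω
  Z3: Z = R = 1000 Ω
Step 3 — With open output, the series arm Z2 and the output shunt Z3 appear in series to ground: Z2 + Z3 = 1000 + j1648 Ω.
Step 4 — Parallel with input shunt Z1: Z_in = Z1 || (Z2 + Z3) = 0.0001124 - j0.6464 Ω = 0.6464∠-90.0° Ω.

Z = 0.0001124 - j0.6464 Ω = 0.6464∠-90.0° Ω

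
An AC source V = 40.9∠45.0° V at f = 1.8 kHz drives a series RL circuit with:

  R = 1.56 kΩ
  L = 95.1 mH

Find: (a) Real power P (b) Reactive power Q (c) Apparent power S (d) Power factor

Step 1 — Angular frequency: ω = 2π·f = 2π·1800 = 1.131e+04 rad/s.
Step 2 — Component impedances:
  R: Z = R = 1560 Ω
  L: Z = jωL = j·1.131e+04·0.0951 = 0 + j1076 Ω
Step 3 — Series combination: Z_total = R + L = 1560 + j1076 Ω = 1895∠34.6° Ω.
Step 4 — Source phasor: V = 40.9∠45.0° V = 28.92 + j28.92 V.
Step 5 — Current: I = V / Z = 0.02123 + j0.003902 A = 0.02158∠10.4° A.
Step 6 — Complex power: S = V·I* = 0.7268 + j0.5011 VA.
Step 7 — Real power: P = Re(S) = 0.7268 W.
Step 8 — Reactive power: Q = Im(S) = 0.5011 VAR.
Step 9 — Apparent power: |S| = 0.8828 VA.
Step 10 — Power factor: PF = P/|S| = 0.8233 (lagging).

(a) P = 0.7268 W  (b) Q = 0.5011 VAR  (c) S = 0.8828 VA  (d) PF = 0.8233 (lagging)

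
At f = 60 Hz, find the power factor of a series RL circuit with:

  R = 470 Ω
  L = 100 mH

Step 1 — Angular frequency: ω = 2π·f = 2π·60 = 377 rad/s.
Step 2 — Component impedances:
  R: Z = R = 470 Ω
  L: Z = jωL = j·377·0.1 = 0 + j37.7 Ω
Step 3 — Series combination: Z_total = R + L = 470 + j37.7 Ω = 471.5∠4.6° Ω.
Step 4 — Power factor: PF = cos(φ) = Re(Z)/|Z| = 470/471.5 = 0.9968.
Step 5 — Type: Im(Z) = 37.7 ⇒ lagging (phase φ = 4.6°).

PF = 0.9968 (lagging, φ = 4.6°)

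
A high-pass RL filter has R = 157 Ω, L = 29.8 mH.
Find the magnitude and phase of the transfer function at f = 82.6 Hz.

Step 1 — Angular frequency: ω = 2π·82.6 = 519 rad/s.
Step 2 — Transfer function: H(jω) = jωL/(R + jωL).
Step 3 — Numerator jωL = j·15.47; denominator R + jωL = 157 + j15.47.
Step 4 — H = 0.009611 + j0.09756.
Step 5 — Magnitude: |H| = 0.09803 (-20.2 dB); phase: φ = 84.4°.

|H| = 0.09803 (-20.2 dB), φ = 84.4°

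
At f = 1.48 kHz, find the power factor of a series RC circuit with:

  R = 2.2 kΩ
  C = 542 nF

Step 1 — Angular frequency: ω = 2π·f = 2π·1480 = 9299 rad/s.
Step 2 — Component impedances:
  R: Z = R = 2200 Ω
  C: Z = 1/(jωC) = -j/(ω·C) = 0 - j198.4 Ω
Step 3 — Series combination: Z_total = R + C = 2200 - j198.4 Ω = 2209∠-5.2° Ω.
Step 4 — Power factor: PF = cos(φ) = Re(Z)/|Z| = 2200/2208.9 = 0.996.
Step 5 — Type: Im(Z) = -198.4 ⇒ leading (phase φ = -5.2°).

PF = 0.996 (leading, φ = -5.2°)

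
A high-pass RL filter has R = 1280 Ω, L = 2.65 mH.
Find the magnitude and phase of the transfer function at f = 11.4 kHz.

Step 1 — Angular frequency: ω = 2π·1.14e+04 = 7.163e+04 rad/s.
Step 2 — Transfer function: H(jω) = jωL/(R + jωL).
Step 3 — Numerator jωL = j·189.8; denominator R + jωL = 1280 + j189.8.
Step 4 — H = 0.02152 + j0.1451.
Step 5 — Magnitude: |H| = 0.1467 (-16.7 dB); phase: φ = 81.6°.

|H| = 0.1467 (-16.7 dB), φ = 81.6°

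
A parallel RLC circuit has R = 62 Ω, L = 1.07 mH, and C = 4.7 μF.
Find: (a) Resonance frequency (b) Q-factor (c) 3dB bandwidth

Step 1 — Resonance: ω₀ = 1/√(LC) = 1/√(0.00107·4.7e-06) = 1.41e+04 rad/s.
Step 2 — f₀ = ω₀/(2π) = 2244 Hz.
Step 3 — Parallel Q: Q = R/(ω₀L) = 62/(1.41e+04·0.00107) = 4.109.
Step 4 — Bandwidth: Δω = ω₀/Q = 3432 rad/s; BW = Δω/(2π) = 546.2 Hz.

(a) f₀ = 2244 Hz  (b) Q = 4.109  (c) BW = 546.2 Hz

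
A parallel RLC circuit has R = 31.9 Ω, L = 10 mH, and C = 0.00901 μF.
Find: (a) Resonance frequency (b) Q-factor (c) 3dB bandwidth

Step 1 — Resonance: ω₀ = 1/√(LC) = 1/√(0.01·9.01e-09) = 1.054e+05 rad/s.
Step 2 — f₀ = ω₀/(2π) = 1.677e+04 Hz.
Step 3 — Parallel Q: Q = R/(ω₀L) = 31.9/(1.054e+05·0.01) = 0.03028.
Step 4 — Bandwidth: Δω = ω₀/Q = 3.479e+06 rad/s; BW = Δω/(2π) = 5.537e+05 Hz.

(a) f₀ = 1.677e+04 Hz  (b) Q = 0.03028  (c) BW = 5.537e+05 Hz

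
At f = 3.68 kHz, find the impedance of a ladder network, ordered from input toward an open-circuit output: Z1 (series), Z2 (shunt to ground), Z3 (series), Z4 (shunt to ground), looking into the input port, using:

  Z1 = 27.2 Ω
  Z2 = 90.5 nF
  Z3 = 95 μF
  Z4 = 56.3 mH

Step 1 — Angular frequency: ω = 2π·f = 2π·3680 = 2.312e+04 rad/s.
Step 2 — Component impedances:
  Z1: Z = R = 27.2 Ω
  Z2: Z = 1/(jωC) = -j/(ω·C) = 0 - j477.9 Ω
  Z3: Z = 1/(jωC) = -j/(ω·C) = 0 - j0.4552 Ω
  Z4: Z = jωL = j·2.312e+04·0.0563 = 0 + j1302 Ω
Step 3 — Ladder network (open output): work backward from the far end, alternating series and parallel combinations. Z_in = 27.2 - j755.2 Ω = 755.7∠-87.9° Ω.

Z = 27.2 - j755.2 Ω = 755.7∠-87.9° Ω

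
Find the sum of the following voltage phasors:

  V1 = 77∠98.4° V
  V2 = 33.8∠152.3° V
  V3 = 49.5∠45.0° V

Step 1 — Convert each phasor to rectangular form:
  V1 = 77·(cos(98.4°) + j·sin(98.4°)) = -11.25 + j76.17 V
  V2 = 33.8·(cos(152.3°) + j·sin(152.3°)) = -29.93 + j15.71 V
  V3 = 49.5·(cos(45.0°) + j·sin(45.0°)) = 35 + j35 V
Step 2 — Sum components: V_total = -6.173 + j126.9 V.
Step 3 — Convert to polar: |V_total| = 127 V, ∠V_total = 92.8°.

V_total = 127∠92.8° V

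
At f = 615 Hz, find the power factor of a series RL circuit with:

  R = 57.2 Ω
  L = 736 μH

Step 1 — Angular frequency: ω = 2π·f = 2π·615 = 3864 rad/s.
Step 2 — Component impedances:
  R: Z = R = 57.2 Ω
  L: Z = jωL = j·3864·0.000736 = 0 + j2.844 Ω
Step 3 — Series combination: Z_total = R + L = 57.2 + j2.844 Ω = 57.27∠2.8° Ω.
Step 4 — Power factor: PF = cos(φ) = Re(Z)/|Z| = 57.2/57.27 = 0.9988.
Step 5 — Type: Im(Z) = 2.844 ⇒ lagging (phase φ = 2.8°).

PF = 0.9988 (lagging, φ = 2.8°)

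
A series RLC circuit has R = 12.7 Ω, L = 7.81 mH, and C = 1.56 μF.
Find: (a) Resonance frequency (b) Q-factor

Step 1 — Resonance condition Im(Z)=0 gives ω₀ = 1/√(LC).
Step 2 — ω₀ = 1/√(0.00781·1.56e-06) = 9060 rad/s.
Step 3 — f₀ = ω₀/(2π) = 1442 Hz.
Step 4 — Series Q: Q = ω₀L/R = 9060·0.00781/12.7 = 5.571.

(a) f₀ = 1442 Hz  (b) Q = 5.571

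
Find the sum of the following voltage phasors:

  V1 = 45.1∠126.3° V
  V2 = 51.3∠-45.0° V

Step 1 — Convert each phasor to rectangular form:
  V1 = 45.1·(cos(126.3°) + j·sin(126.3°)) = -26.7 + j36.35 V
  V2 = 51.3·(cos(-45.0°) + j·sin(-45.0°)) = 36.27 - j36.27 V
Step 2 — Sum components: V_total = 9.575 + j0.07279 V.
Step 3 — Convert to polar: |V_total| = 9.575 V, ∠V_total = 0.4°.

V_total = 9.575∠0.4° V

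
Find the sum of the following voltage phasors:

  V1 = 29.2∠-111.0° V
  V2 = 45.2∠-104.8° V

Step 1 — Convert each phasor to rectangular form:
  V1 = 29.2·(cos(-111.0°) + j·sin(-111.0°)) = -10.46 - j27.26 V
  V2 = 45.2·(cos(-104.8°) + j·sin(-104.8°)) = -11.55 - j43.7 V
Step 2 — Sum components: V_total = -22.01 - j70.96 V.
Step 3 — Convert to polar: |V_total| = 74.3 V, ∠V_total = -107.2°.

V_total = 74.3∠-107.2° V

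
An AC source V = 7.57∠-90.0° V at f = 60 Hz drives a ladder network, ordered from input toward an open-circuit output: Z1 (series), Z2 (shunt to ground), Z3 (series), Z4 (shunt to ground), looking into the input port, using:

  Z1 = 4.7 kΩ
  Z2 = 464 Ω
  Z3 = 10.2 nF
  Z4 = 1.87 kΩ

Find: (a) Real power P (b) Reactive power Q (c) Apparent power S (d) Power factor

Step 1 — Angular frequency: ω = 2π·f = 2π·60 = 377 rad/s.
Step 2 — Component impedances:
  Z1: Z = R = 4700 Ω
  Z2: Z = R = 464 Ω
  Z3: Z = 1/(jωC) = -j/(ω·C) = 0 - j2.601e+05 Ω
  Z4: Z = R = 1870 Ω
Step 3 — Ladder network (open output): work backward from the far end, alternating series and parallel combinations. Z_in = 5164 - j0.8278 Ω = 5164∠-0.0° Ω.
Step 4 — Source phasor: V = 7.57∠-90.0° V = 0 - j7.57 V.
Step 5 — Current: I = V / Z = 2.35e-07 - j0.001466 A = 0.001466∠-90.0° A.
Step 6 — Complex power: S = V·I* = 0.0111 - j1.779e-06 VA.
Step 7 — Real power: P = Re(S) = 0.0111 W.
Step 8 — Reactive power: Q = Im(S) = -1.779e-06 VAR.
Step 9 — Apparent power: |S| = 0.0111 VA.
Step 10 — Power factor: PF = P/|S| = 1 (leading).

(a) P = 0.0111 W  (b) Q = -1.779e-06 VAR  (c) S = 0.0111 VA  (d) PF = 1 (leading)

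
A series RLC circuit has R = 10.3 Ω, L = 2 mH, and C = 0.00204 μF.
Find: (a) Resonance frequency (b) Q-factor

Step 1 — Resonance condition Im(Z)=0 gives ω₀ = 1/√(LC).
Step 2 — ω₀ = 1/√(0.002·2.04e-09) = 4.951e+05 rad/s.
Step 3 — f₀ = ω₀/(2π) = 7.879e+04 Hz.
Step 4 — Series Q: Q = ω₀L/R = 4.951e+05·0.002/10.3 = 96.13.

(a) f₀ = 7.879e+04 Hz  (b) Q = 96.13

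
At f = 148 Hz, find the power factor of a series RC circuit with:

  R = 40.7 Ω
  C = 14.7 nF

Step 1 — Angular frequency: ω = 2π·f = 2π·148 = 929.9 rad/s.
Step 2 — Component impedances:
  R: Z = R = 40.7 Ω
  C: Z = 1/(jωC) = -j/(ω·C) = 0 - j7.315e+04 Ω
Step 3 — Series combination: Z_total = R + C = 40.7 - j7.315e+04 Ω = 7.315e+04∠-90.0° Ω.
Step 4 — Power factor: PF = cos(φ) = Re(Z)/|Z| = 40.7/7.315e+04 = 0.0005564.
Step 5 — Type: Im(Z) = -7.315e+04 ⇒ leading (phase φ = -90.0°).

PF = 0.0005564 (leading, φ = -90.0°)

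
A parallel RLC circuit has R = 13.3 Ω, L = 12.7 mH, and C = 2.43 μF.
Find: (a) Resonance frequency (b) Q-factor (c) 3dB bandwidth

Step 1 — Resonance: ω₀ = 1/√(LC) = 1/√(0.0127·2.43e-06) = 5692 rad/s.
Step 2 — f₀ = ω₀/(2π) = 906 Hz.
Step 3 — Parallel Q: Q = R/(ω₀L) = 13.3/(5692·0.0127) = 0.184.
Step 4 — Bandwidth: Δω = ω₀/Q = 3.094e+04 rad/s; BW = Δω/(2π) = 4925 Hz.

(a) f₀ = 906 Hz  (b) Q = 0.184  (c) BW = 4925 Hz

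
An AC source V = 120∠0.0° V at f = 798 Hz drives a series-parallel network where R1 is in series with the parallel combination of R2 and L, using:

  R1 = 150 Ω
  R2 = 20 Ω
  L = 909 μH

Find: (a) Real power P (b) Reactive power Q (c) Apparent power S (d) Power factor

Step 1 — Angular frequency: ω = 2π·f = 2π·798 = 5014 rad/s.
Step 2 — Component impedances:
  R1: Z = R = 150 Ω
  R2: Z = R = 20 Ω
  L: Z = jωL = j·5014·0.000909 = 0 + j4.558 Ω
Step 3 — Parallel branch: R2 || L = 1/(1/R2 + 1/L) = 0.9874 + j4.333 Ω.
Step 4 — Series with R1: Z_total = R1 + (R2 || L) = 151 + j4.333 Ω = 151∠1.6° Ω.
Step 5 — Source phasor: V = 120∠0.0° V = 120 V.
Step 6 — Current: I = V / Z = 0.7941 - j0.02279 A = 0.7944∠-1.6° A.
Step 7 — Complex power: S = V·I* = 95.29 + j2.735 VA.
Step 8 — Real power: P = Re(S) = 95.29 W.
Step 9 — Reactive power: Q = Im(S) = 2.735 VAR.
Step 10 — Apparent power: |S| = 95.33 VA.
Step 11 — Power factor: PF = P/|S| = 0.9996 (lagging).

(a) P = 95.29 W  (b) Q = 2.735 VAR  (c) S = 95.33 VA  (d) PF = 0.9996 (lagging)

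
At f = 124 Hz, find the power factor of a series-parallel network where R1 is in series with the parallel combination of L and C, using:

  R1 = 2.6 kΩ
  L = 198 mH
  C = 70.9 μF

Step 1 — Angular frequency: ω = 2π·f = 2π·124 = 779.1 rad/s.
Step 2 — Component impedances:
  R1: Z = R = 2600 Ω
  L: Z = jωL = j·779.1·0.198 = 0 + j154.3 Ω
  C: Z = 1/(jωC) = -j/(ω·C) = 0 - j18.1 Ω
Step 3 — Parallel branch: L || C = 1/(1/L + 1/C) = 0 - j20.51 Ω.
Step 4 — Series with R1: Z_total = R1 + (L || C) = 2600 - j20.51 Ω = 2600∠-0.5° Ω.
Step 5 — Power factor: PF = cos(φ) = Re(Z)/|Z| = 2600/2600 = 1.
Step 6 — Type: Im(Z) = -20.51 ⇒ leading (phase φ = -0.5°).

PF = 1 (leading, φ = -0.5°)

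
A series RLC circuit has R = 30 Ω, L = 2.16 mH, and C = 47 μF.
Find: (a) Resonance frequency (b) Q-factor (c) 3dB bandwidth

Step 1 — Resonance: ω₀ = 1/√(LC) = 1/√(0.00216·4.7e-05) = 3139 rad/s.
Step 2 — f₀ = ω₀/(2π) = 499.5 Hz.
Step 3 — Series Q: Q = ω₀L/R = 3139·0.00216/30 = 0.226.
Step 4 — Bandwidth: Δω = ω₀/Q = 1.389e+04 rad/s; BW = Δω/(2π) = 2210 Hz.

(a) f₀ = 499.5 Hz  (b) Q = 0.226  (c) BW = 2210 Hz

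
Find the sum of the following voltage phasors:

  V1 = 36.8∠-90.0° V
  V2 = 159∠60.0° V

Step 1 — Convert each phasor to rectangular form:
  V1 = 36.8·(cos(-90.0°) + j·sin(-90.0°)) = 0 - j36.8 V
  V2 = 159·(cos(60.0°) + j·sin(60.0°)) = 79.5 + j137.7 V
Step 2 — Sum components: V_total = 79.5 + j100.9 V.
Step 3 — Convert to polar: |V_total| = 128.5 V, ∠V_total = 51.8°.

V_total = 128.5∠51.8° V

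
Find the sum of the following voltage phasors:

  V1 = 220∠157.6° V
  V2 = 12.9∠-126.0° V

Step 1 — Convert each phasor to rectangular form:
  V1 = 220·(cos(157.6°) + j·sin(157.6°)) = -203.4 + j83.84 V
  V2 = 12.9·(cos(-126.0°) + j·sin(-126.0°)) = -7.582 - j10.44 V
Step 2 — Sum components: V_total = -211 + j73.4 V.
Step 3 — Convert to polar: |V_total| = 223.4 V, ∠V_total = 160.8°.

V_total = 223.4∠160.8° V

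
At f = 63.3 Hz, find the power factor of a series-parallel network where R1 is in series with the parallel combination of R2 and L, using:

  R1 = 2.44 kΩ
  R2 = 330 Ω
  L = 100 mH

Step 1 — Angular frequency: ω = 2π·f = 2π·63.3 = 397.7 rad/s.
Step 2 — Component impedances:
  R1: Z = R = 2440 Ω
  R2: Z = R = 330 Ω
  L: Z = jωL = j·397.7·0.1 = 0 + j39.77 Ω
Step 3 — Parallel branch: R2 || L = 1/(1/R2 + 1/L) = 4.725 + j39.2 Ω.
Step 4 — Series with R1: Z_total = R1 + (R2 || L) = 2445 + j39.2 Ω = 2445∠0.9° Ω.
Step 5 — Power factor: PF = cos(φ) = Re(Z)/|Z| = 2444.7/2445 = 0.9999.
Step 6 — Type: Im(Z) = 39.2 ⇒ lagging (phase φ = 0.9°).

PF = 0.9999 (lagging, φ = 0.9°)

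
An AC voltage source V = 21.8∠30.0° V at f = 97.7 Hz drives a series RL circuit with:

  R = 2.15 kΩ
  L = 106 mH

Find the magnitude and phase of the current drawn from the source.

Step 1 — Angular frequency: ω = 2π·f = 2π·97.7 = 613.9 rad/s.
Step 2 — Component impedances:
  R: Z = R = 2150 Ω
  L: Z = jωL = j·613.9·0.106 = 0 + j65.07 Ω
Step 3 — Series combination: Z_total = R + L = 2150 + j65.07 Ω = 2151∠1.7° Ω.
Step 4 — Source phasor: V = 21.8∠30.0° V = 18.88 + j10.9 V.
Step 5 — Ohm's law: I = V / Z_total = (18.88 + j10.9) / (2150 + j65.07) = 0.008926 + j0.0048 A.
Step 6 — Convert to polar: |I| = 0.01013 A, ∠I = 28.3°.

I = 0.01013∠28.3° A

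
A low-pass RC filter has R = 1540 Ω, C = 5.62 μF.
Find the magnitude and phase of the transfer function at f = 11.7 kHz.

Step 1 — Angular frequency: ω = 2π·1.17e+04 = 7.351e+04 rad/s.
Step 2 — Transfer function: H(jω) = 1/(1 + jωRC).
Step 3 — Denominator: 1 + jωRC = 1 + j·7.351e+04·1540·5.62e-06 = 1 + j636.2.
Step 4 — H = 2.47e-06 - j0.001572.
Step 5 — Magnitude: |H| = 0.001572 (-56.1 dB); phase: φ = -89.9°.

|H| = 0.001572 (-56.1 dB), φ = -89.9°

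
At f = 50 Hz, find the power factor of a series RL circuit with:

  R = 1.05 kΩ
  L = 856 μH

Step 1 — Angular frequency: ω = 2π·f = 2π·50 = 314.2 rad/s.
Step 2 — Component impedances:
  R: Z = R = 1050 Ω
  L: Z = jωL = j·314.2·0.000856 = 0 + j0.2689 Ω
Step 3 — Series combination: Z_total = R + L = 1050 + j0.2689 Ω = 1050∠0.0° Ω.
Step 4 — Power factor: PF = cos(φ) = Re(Z)/|Z| = 1050/1050 = 1.
Step 5 — Type: Im(Z) = 0.2689 ⇒ lagging (phase φ = 0.0°).

PF = 1 (lagging, φ = 0.0°)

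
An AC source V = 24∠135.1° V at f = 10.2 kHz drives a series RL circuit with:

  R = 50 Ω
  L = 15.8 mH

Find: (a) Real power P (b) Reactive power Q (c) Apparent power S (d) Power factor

Step 1 — Angular frequency: ω = 2π·f = 2π·1.02e+04 = 6.409e+04 rad/s.
Step 2 — Component impedances:
  R: Z = R = 50 Ω
  L: Z = jωL = j·6.409e+04·0.0158 = 0 + j1013 Ω
Step 3 — Series combination: Z_total = R + L = 50 + j1013 Ω = 1014∠87.2° Ω.
Step 4 — Source phasor: V = 24∠135.1° V = -17 + j16.94 V.
Step 5 — Current: I = V / Z = 0.01586 + j0.01757 A = 0.02367∠47.9° A.
Step 6 — Complex power: S = V·I* = 0.02802 + j0.5675 VA.
Step 7 — Real power: P = Re(S) = 0.02802 W.
Step 8 — Reactive power: Q = Im(S) = 0.5675 VAR.
Step 9 — Apparent power: |S| = 0.5681 VA.
Step 10 — Power factor: PF = P/|S| = 0.04932 (lagging).

(a) P = 0.02802 W  (b) Q = 0.5675 VAR  (c) S = 0.5681 VA  (d) PF = 0.04932 (lagging)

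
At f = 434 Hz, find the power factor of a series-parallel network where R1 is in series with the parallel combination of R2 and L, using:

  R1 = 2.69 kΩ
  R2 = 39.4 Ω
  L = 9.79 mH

Step 1 — Angular frequency: ω = 2π·f = 2π·434 = 2727 rad/s.
Step 2 — Component impedances:
  R1: Z = R = 2690 Ω
  R2: Z = R = 39.4 Ω
  L: Z = jωL = j·2727·0.00979 = 0 + j26.7 Ω
Step 3 — Parallel branch: R2 || L = 1/(1/R2 + 1/L) = 12.4 + j18.3 Ω.
Step 4 — Series with R1: Z_total = R1 + (R2 || L) = 2702 + j18.3 Ω = 2702∠0.4° Ω.
Step 5 — Power factor: PF = cos(φ) = Re(Z)/|Z| = 2702/2702 = 1.
Step 6 — Type: Im(Z) = 18.3 ⇒ lagging (phase φ = 0.4°).

PF = 1 (lagging, φ = 0.4°)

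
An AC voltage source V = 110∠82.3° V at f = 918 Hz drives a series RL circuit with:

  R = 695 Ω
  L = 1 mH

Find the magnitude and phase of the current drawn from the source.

Step 1 — Angular frequency: ω = 2π·f = 2π·918 = 5768 rad/s.
Step 2 — Component impedances:
  R: Z = R = 695 Ω
  L: Z = jωL = j·5768·0.001 = 0 + j5.768 Ω
Step 3 — Series combination: Z_total = R + L = 695 + j5.768 Ω = 695∠0.5° Ω.
Step 4 — Source phasor: V = 110∠82.3° V = 14.74 + j109 V.
Step 5 — Ohm's law: I = V / Z_total = (14.74 + j109) / (695 + j5.768) = 0.02251 + j0.1567 A.
Step 6 — Convert to polar: |I| = 0.1583 A, ∠I = 81.8°.

I = 0.1583∠81.8° A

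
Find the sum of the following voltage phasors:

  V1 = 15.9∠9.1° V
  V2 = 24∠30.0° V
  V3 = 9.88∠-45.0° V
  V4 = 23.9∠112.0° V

Step 1 — Convert each phasor to rectangular form:
  V1 = 15.9·(cos(9.1°) + j·sin(9.1°)) = 15.7 + j2.515 V
  V2 = 24·(cos(30.0°) + j·sin(30.0°)) = 20.78 + j12 V
  V3 = 9.88·(cos(-45.0°) + j·sin(-45.0°)) = 6.986 - j6.986 V
  V4 = 23.9·(cos(112.0°) + j·sin(112.0°)) = -8.953 + j22.16 V
Step 2 — Sum components: V_total = 34.52 + j29.69 V.
Step 3 — Convert to polar: |V_total| = 45.53 V, ∠V_total = 40.7°.

V_total = 45.53∠40.7° V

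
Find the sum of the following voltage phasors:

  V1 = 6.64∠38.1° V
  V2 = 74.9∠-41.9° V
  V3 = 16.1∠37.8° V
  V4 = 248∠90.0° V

Step 1 — Convert each phasor to rectangular form:
  V1 = 6.64·(cos(38.1°) + j·sin(38.1°)) = 5.225 + j4.097 V
  V2 = 74.9·(cos(-41.9°) + j·sin(-41.9°)) = 55.75 - j50.02 V
  V3 = 16.1·(cos(37.8°) + j·sin(37.8°)) = 12.72 + j9.868 V
  V4 = 248·(cos(90.0°) + j·sin(90.0°)) = 0 + j248 V
Step 2 — Sum components: V_total = 73.7 + j211.9 V.
Step 3 — Convert to polar: |V_total| = 224.4 V, ∠V_total = 70.8°.

V_total = 224.4∠70.8° V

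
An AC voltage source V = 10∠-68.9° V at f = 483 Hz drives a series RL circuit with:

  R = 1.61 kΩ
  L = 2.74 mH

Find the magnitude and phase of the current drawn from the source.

Step 1 — Angular frequency: ω = 2π·f = 2π·483 = 3035 rad/s.
Step 2 — Component impedances:
  R: Z = R = 1610 Ω
  L: Z = jωL = j·3035·0.00274 = 0 + j8.315 Ω
Step 3 — Series combination: Z_total = R + L = 1610 + j8.315 Ω = 1610∠0.3° Ω.
Step 4 — Source phasor: V = 10∠-68.9° V = 3.6 - j9.33 V.
Step 5 — Ohm's law: I = V / Z_total = (3.6 - j9.33) / (1610 + j8.315) = 0.002206 - j0.005806 A.
Step 6 — Convert to polar: |I| = 0.006211 A, ∠I = -69.2°.

I = 0.006211∠-69.2° A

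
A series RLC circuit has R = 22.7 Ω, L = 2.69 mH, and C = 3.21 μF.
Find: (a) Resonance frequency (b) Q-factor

Step 1 — Resonance condition Im(Z)=0 gives ω₀ = 1/√(LC).
Step 2 — ω₀ = 1/√(0.00269·3.21e-06) = 1.076e+04 rad/s.
Step 3 — f₀ = ω₀/(2π) = 1713 Hz.
Step 4 — Series Q: Q = ω₀L/R = 1.076e+04·0.00269/22.7 = 1.275.

(a) f₀ = 1713 Hz  (b) Q = 1.275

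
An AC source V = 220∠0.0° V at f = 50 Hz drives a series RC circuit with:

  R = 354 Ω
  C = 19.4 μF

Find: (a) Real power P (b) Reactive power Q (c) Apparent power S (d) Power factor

Step 1 — Angular frequency: ω = 2π·f = 2π·50 = 314.2 rad/s.
Step 2 — Component impedances:
  R: Z = R = 354 Ω
  C: Z = 1/(jωC) = -j/(ω·C) = 0 - j164.1 Ω
Step 3 — Series combination: Z_total = R + C = 354 - j164.1 Ω = 390.2∠-24.9° Ω.
Step 4 — Source phasor: V = 220∠0.0° V = 220 V.
Step 5 — Current: I = V / Z = 0.5116 + j0.2371 A = 0.5638∠24.9° A.
Step 6 — Complex power: S = V·I* = 112.5 - j52.16 VA.
Step 7 — Real power: P = Re(S) = 112.5 W.
Step 8 — Reactive power: Q = Im(S) = -52.16 VAR.
Step 9 — Apparent power: |S| = 124 VA.
Step 10 — Power factor: PF = P/|S| = 0.9073 (leading).

(a) P = 112.5 W  (b) Q = -52.16 VAR  (c) S = 124 VA  (d) PF = 0.9073 (leading)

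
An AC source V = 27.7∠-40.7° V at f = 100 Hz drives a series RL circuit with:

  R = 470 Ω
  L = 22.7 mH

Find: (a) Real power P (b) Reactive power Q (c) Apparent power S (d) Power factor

Step 1 — Angular frequency: ω = 2π·f = 2π·100 = 628.3 rad/s.
Step 2 — Component impedances:
  R: Z = R = 470 Ω
  L: Z = jωL = j·628.3·0.0227 = 0 + j14.26 Ω
Step 3 — Series combination: Z_total = R + L = 470 + j14.26 Ω = 470.2∠1.7° Ω.
Step 4 — Source phasor: V = 27.7∠-40.7° V = 21 - j18.06 V.
Step 5 — Current: I = V / Z = 0.04348 - j0.03975 A = 0.05891∠-42.4° A.
Step 6 — Complex power: S = V·I* = 1.631 + j0.0495 VA.
Step 7 — Real power: P = Re(S) = 1.631 W.
Step 8 — Reactive power: Q = Im(S) = 0.0495 VAR.
Step 9 — Apparent power: |S| = 1.632 VA.
Step 10 — Power factor: PF = P/|S| = 0.9995 (lagging).

(a) P = 1.631 W  (b) Q = 0.0495 VAR  (c) S = 1.632 VA  (d) PF = 0.9995 (lagging)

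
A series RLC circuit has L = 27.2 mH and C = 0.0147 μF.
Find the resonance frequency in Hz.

Step 1 — Resonance condition Im(Z)=0 gives ω₀ = 1/√(LC).
Step 2 — ω₀ = 1/√(0.0272·1.47e-08) = 5.001e+04 rad/s.
Step 3 — f₀ = ω₀/(2π) = 7959 Hz.

f₀ = 7959 Hz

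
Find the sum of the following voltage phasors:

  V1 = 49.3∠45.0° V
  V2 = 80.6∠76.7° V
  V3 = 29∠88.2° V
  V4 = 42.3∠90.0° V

Step 1 — Convert each phasor to rectangular form:
  V1 = 49.3·(cos(45.0°) + j·sin(45.0°)) = 34.86 + j34.86 V
  V2 = 80.6·(cos(76.7°) + j·sin(76.7°)) = 18.54 + j78.44 V
  V3 = 29·(cos(88.2°) + j·sin(88.2°)) = 0.9109 + j28.99 V
  V4 = 42.3·(cos(90.0°) + j·sin(90.0°)) = 0 + j42.3 V
Step 2 — Sum components: V_total = 54.31 + j184.6 V.
Step 3 — Convert to polar: |V_total| = 192.4 V, ∠V_total = 73.6°.

V_total = 192.4∠73.6° V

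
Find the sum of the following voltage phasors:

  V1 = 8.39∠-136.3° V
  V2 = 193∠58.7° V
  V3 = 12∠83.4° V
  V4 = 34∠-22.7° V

Step 1 — Convert each phasor to rectangular form:
  V1 = 8.39·(cos(-136.3°) + j·sin(-136.3°)) = -6.066 - j5.797 V
  V2 = 193·(cos(58.7°) + j·sin(58.7°)) = 100.3 + j164.9 V
  V3 = 12·(cos(83.4°) + j·sin(83.4°)) = 1.379 + j11.92 V
  V4 = 34·(cos(-22.7°) + j·sin(-22.7°)) = 31.37 - j13.12 V
Step 2 — Sum components: V_total = 126.9 + j157.9 V.
Step 3 — Convert to polar: |V_total| = 202.6 V, ∠V_total = 51.2°.

V_total = 202.6∠51.2° V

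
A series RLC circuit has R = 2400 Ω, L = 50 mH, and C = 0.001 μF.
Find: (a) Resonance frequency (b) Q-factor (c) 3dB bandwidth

Step 1 — Resonance: ω₀ = 1/√(LC) = 1/√(0.05·1e-09) = 1.414e+05 rad/s.
Step 2 — f₀ = ω₀/(2π) = 2.251e+04 Hz.
Step 3 — Series Q: Q = ω₀L/R = 1.414e+05·0.05/2400 = 2.946.
Step 4 — Bandwidth: Δω = ω₀/Q = 4.8e+04 rad/s; BW = Δω/(2π) = 7639 Hz.

(a) f₀ = 2.251e+04 Hz  (b) Q = 2.946  (c) BW = 7639 Hz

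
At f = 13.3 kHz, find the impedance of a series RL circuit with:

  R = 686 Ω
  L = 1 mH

Step 1 — Angular frequency: ω = 2π·f = 2π·1.33e+04 = 8.357e+04 rad/s.
Step 2 — Component impedances:
  R: Z = R = 686 Ω
  L: Z = jωL = j·8.357e+04·0.001 = 0 + j83.57 Ω
Step 3 — Series combination: Z_total = R + L = 686 + j83.57 Ω = 691.1∠6.9° Ω.

Z = 686 + j83.57 Ω = 691.1∠6.9° Ω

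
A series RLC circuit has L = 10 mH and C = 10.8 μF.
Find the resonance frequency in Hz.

Step 1 — Resonance condition Im(Z)=0 gives ω₀ = 1/√(LC).
Step 2 — ω₀ = 1/√(0.01·1.08e-05) = 3043 rad/s.
Step 3 — f₀ = ω₀/(2π) = 484.3 Hz.

f₀ = 484.3 Hz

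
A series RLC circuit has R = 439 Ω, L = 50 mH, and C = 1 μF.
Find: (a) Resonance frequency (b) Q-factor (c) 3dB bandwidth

Step 1 — Resonance: ω₀ = 1/√(LC) = 1/√(0.05·1e-06) = 4472 rad/s.
Step 2 — f₀ = ω₀/(2π) = 711.8 Hz.
Step 3 — Series Q: Q = ω₀L/R = 4472·0.05/439 = 0.5094.
Step 4 — Bandwidth: Δω = ω₀/Q = 8780 rad/s; BW = Δω/(2π) = 1397 Hz.

(a) f₀ = 711.8 Hz  (b) Q = 0.5094  (c) BW = 1397 Hz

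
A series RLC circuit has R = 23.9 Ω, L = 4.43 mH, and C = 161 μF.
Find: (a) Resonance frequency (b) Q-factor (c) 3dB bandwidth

Step 1 — Resonance: ω₀ = 1/√(LC) = 1/√(0.00443·0.000161) = 1184 rad/s.
Step 2 — f₀ = ω₀/(2π) = 188.5 Hz.
Step 3 — Series Q: Q = ω₀L/R = 1184·0.00443/23.9 = 0.2195.
Step 4 — Bandwidth: Δω = ω₀/Q = 5395 rad/s; BW = Δω/(2π) = 858.6 Hz.

(a) f₀ = 188.5 Hz  (b) Q = 0.2195  (c) BW = 858.6 Hz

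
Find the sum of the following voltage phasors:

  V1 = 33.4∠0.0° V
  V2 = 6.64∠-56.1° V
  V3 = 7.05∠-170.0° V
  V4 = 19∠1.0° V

Step 1 — Convert each phasor to rectangular form:
  V1 = 33.4·(cos(0.0°) + j·sin(0.0°)) = 33.4 V
  V2 = 6.64·(cos(-56.1°) + j·sin(-56.1°)) = 3.703 - j5.511 V
  V3 = 7.05·(cos(-170.0°) + j·sin(-170.0°)) = -6.943 - j1.224 V
  V4 = 19·(cos(1.0°) + j·sin(1.0°)) = 19 + j0.3316 V
Step 2 — Sum components: V_total = 49.16 - j6.404 V.
Step 3 — Convert to polar: |V_total| = 49.57 V, ∠V_total = -7.4°.

V_total = 49.57∠-7.4° V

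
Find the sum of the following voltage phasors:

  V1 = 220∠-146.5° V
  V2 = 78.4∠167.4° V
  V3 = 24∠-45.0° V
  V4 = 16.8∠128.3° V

Step 1 — Convert each phasor to rectangular form:
  V1 = 220·(cos(-146.5°) + j·sin(-146.5°)) = -183.5 - j121.4 V
  V2 = 78.4·(cos(167.4°) + j·sin(167.4°)) = -76.51 + j17.1 V
  V3 = 24·(cos(-45.0°) + j·sin(-45.0°)) = 16.97 - j16.97 V
  V4 = 16.8·(cos(128.3°) + j·sin(128.3°)) = -10.41 + j13.18 V
Step 2 — Sum components: V_total = -253.4 - j108.1 V.
Step 3 — Convert to polar: |V_total| = 275.5 V, ∠V_total = -156.9°.

V_total = 275.5∠-156.9° V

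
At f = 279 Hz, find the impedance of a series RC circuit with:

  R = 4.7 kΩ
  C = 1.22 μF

Step 1 — Angular frequency: ω = 2π·f = 2π·279 = 1753 rad/s.
Step 2 — Component impedances:
  R: Z = R = 4700 Ω
  C: Z = 1/(jωC) = -j/(ω·C) = 0 - j467.6 Ω
Step 3 — Series combination: Z_total = R + C = 4700 - j467.6 Ω = 4723∠-5.7° Ω.

Z = 4700 - j467.6 Ω = 4723∠-5.7° Ω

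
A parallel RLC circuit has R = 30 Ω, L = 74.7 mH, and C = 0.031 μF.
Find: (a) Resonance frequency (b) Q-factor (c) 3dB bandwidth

Step 1 — Resonance: ω₀ = 1/√(LC) = 1/√(0.0747·3.1e-08) = 2.078e+04 rad/s.
Step 2 — f₀ = ω₀/(2π) = 3307 Hz.
Step 3 — Parallel Q: Q = R/(ω₀L) = 30/(2.078e+04·0.0747) = 0.01933.
Step 4 — Bandwidth: Δω = ω₀/Q = 1.075e+06 rad/s; BW = Δω/(2π) = 1.711e+05 Hz.

(a) f₀ = 3307 Hz  (b) Q = 0.01933  (c) BW = 1.711e+05 Hz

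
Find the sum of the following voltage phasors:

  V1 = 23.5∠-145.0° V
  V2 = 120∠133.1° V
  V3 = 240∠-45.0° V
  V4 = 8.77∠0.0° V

Step 1 — Convert each phasor to rectangular form:
  V1 = 23.5·(cos(-145.0°) + j·sin(-145.0°)) = -19.25 - j13.48 V
  V2 = 120·(cos(133.1°) + j·sin(133.1°)) = -81.99 + j87.62 V
  V3 = 240·(cos(-45.0°) + j·sin(-45.0°)) = 169.7 - j169.7 V
  V4 = 8.77·(cos(0.0°) + j·sin(0.0°)) = 8.77 V
Step 2 — Sum components: V_total = 77.23 - j95.57 V.
Step 3 — Convert to polar: |V_total| = 122.9 V, ∠V_total = -51.1°.

V_total = 122.9∠-51.1° V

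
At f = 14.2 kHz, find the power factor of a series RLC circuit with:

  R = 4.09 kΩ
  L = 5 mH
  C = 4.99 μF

Step 1 — Angular frequency: ω = 2π·f = 2π·1.42e+04 = 8.922e+04 rad/s.
Step 2 — Component impedances:
  R: Z = R = 4090 Ω
  L: Z = jωL = j·8.922e+04·0.005 = 0 + j446.1 Ω
  C: Z = 1/(jωC) = -j/(ω·C) = 0 - j2.246 Ω
Step 3 — Series combination: Z_total = R + L + C = 4090 + j443.9 Ω = 4114∠6.2° Ω.
Step 4 — Power factor: PF = cos(φ) = Re(Z)/|Z| = 4090/4114 = 0.9942.
Step 5 — Type: Im(Z) = 443.9 ⇒ lagging (phase φ = 6.2°).

PF = 0.9942 (lagging, φ = 6.2°)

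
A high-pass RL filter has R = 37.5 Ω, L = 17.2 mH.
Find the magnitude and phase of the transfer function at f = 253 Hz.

Step 1 — Angular frequency: ω = 2π·253 = 1590 rad/s.
Step 2 — Transfer function: H(jω) = jωL/(R + jωL).
Step 3 — Numerator jωL = j·27.34; denominator R + jωL = 37.5 + j27.34.
Step 4 — H = 0.3471 + j0.476.
Step 5 — Magnitude: |H| = 0.5891 (-4.6 dB); phase: φ = 53.9°.

|H| = 0.5891 (-4.6 dB), φ = 53.9°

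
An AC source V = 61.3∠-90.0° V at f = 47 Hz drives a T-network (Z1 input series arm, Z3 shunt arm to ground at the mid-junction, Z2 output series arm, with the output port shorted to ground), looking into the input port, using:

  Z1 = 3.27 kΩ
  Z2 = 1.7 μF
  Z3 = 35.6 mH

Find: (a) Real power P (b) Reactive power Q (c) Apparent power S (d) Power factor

Step 1 — Angular frequency: ω = 2π·f = 2π·47 = 295.3 rad/s.
Step 2 — Component impedances:
  Z1: Z = R = 3270 Ω
  Z2: Z = 1/(jωC) = -j/(ω·C) = 0 - j1992 Ω
  Z3: Z = jωL = j·295.3·0.0356 = 0 + j10.51 Ω
Step 3 — With the output port shorted to ground, the output series arm Z2 runs from the junction to ground; the shunt arm Z3 also runs from the junction to ground. They appear in parallel: Z3 || Z2 = 0 + j10.57 Ω.
Step 4 — Series with input arm Z1: Z_in = Z1 + (Z3 || Z2) = 3270 + j10.57 Ω = 3270∠0.2° Ω.
Step 5 — Source phasor: V = 61.3∠-90.0° V = 0 - j61.3 V.
Step 6 — Current: I = V / Z = -6.059e-05 - j0.01875 A = 0.01875∠-90.2° A.
Step 7 — Complex power: S = V·I* = 1.149 + j0.003714 VA.
Step 8 — Real power: P = Re(S) = 1.149 W.
Step 9 — Reactive power: Q = Im(S) = 0.003714 VAR.
Step 10 — Apparent power: |S| = 1.149 VA.
Step 11 — Power factor: PF = P/|S| = 1 (lagging).

(a) P = 1.149 W  (b) Q = 0.003714 VAR  (c) S = 1.149 VA  (d) PF = 1 (lagging)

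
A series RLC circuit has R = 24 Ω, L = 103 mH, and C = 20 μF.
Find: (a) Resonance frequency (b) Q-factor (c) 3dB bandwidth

Step 1 — Resonance: ω₀ = 1/√(LC) = 1/√(0.103·2e-05) = 696.7 rad/s.
Step 2 — f₀ = ω₀/(2π) = 110.9 Hz.
Step 3 — Series Q: Q = ω₀L/R = 696.7·0.103/24 = 2.99.
Step 4 — Bandwidth: Δω = ω₀/Q = 233 rad/s; BW = Δω/(2π) = 37.08 Hz.

(a) f₀ = 110.9 Hz  (b) Q = 2.99  (c) BW = 37.08 Hz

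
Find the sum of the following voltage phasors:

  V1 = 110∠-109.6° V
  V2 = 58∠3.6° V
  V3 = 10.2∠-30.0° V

Step 1 — Convert each phasor to rectangular form:
  V1 = 110·(cos(-109.6°) + j·sin(-109.6°)) = -36.9 - j103.6 V
  V2 = 58·(cos(3.6°) + j·sin(3.6°)) = 57.89 + j3.642 V
  V3 = 10.2·(cos(-30.0°) + j·sin(-30.0°)) = 8.833 - j5.1 V
Step 2 — Sum components: V_total = 29.82 - j105.1 V.
Step 3 — Convert to polar: |V_total| = 109.2 V, ∠V_total = -74.2°.

V_total = 109.2∠-74.2° V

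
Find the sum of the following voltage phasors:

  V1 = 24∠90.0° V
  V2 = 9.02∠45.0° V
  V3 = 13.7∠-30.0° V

Step 1 — Convert each phasor to rectangular form:
  V1 = 24·(cos(90.0°) + j·sin(90.0°)) = 0 + j24 V
  V2 = 9.02·(cos(45.0°) + j·sin(45.0°)) = 6.378 + j6.378 V
  V3 = 13.7·(cos(-30.0°) + j·sin(-30.0°)) = 11.86 - j6.85 V
Step 2 — Sum components: V_total = 18.24 + j23.53 V.
Step 3 — Convert to polar: |V_total| = 29.77 V, ∠V_total = 52.2°.

V_total = 29.77∠52.2° V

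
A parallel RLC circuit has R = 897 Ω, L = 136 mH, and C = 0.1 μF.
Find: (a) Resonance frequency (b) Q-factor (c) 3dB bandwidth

Step 1 — Resonance: ω₀ = 1/√(LC) = 1/√(0.136·1e-07) = 8575 rad/s.
Step 2 — f₀ = ω₀/(2π) = 1365 Hz.
Step 3 — Parallel Q: Q = R/(ω₀L) = 897/(8575·0.136) = 0.7692.
Step 4 — Bandwidth: Δω = ω₀/Q = 1.115e+04 rad/s; BW = Δω/(2π) = 1774 Hz.

(a) f₀ = 1365 Hz  (b) Q = 0.7692  (c) BW = 1774 Hz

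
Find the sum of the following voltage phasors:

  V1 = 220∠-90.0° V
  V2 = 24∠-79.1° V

Step 1 — Convert each phasor to rectangular form:
  V1 = 220·(cos(-90.0°) + j·sin(-90.0°)) = 0 - j220 V
  V2 = 24·(cos(-79.1°) + j·sin(-79.1°)) = 4.538 - j23.57 V
Step 2 — Sum components: V_total = 4.538 - j243.6 V.
Step 3 — Convert to polar: |V_total| = 243.6 V, ∠V_total = -88.9°.

V_total = 243.6∠-88.9° V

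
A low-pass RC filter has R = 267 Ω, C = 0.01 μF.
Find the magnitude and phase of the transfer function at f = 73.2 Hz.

Step 1 — Angular frequency: ω = 2π·73.2 = 459.9 rad/s.
Step 2 — Transfer function: H(jω) = 1/(1 + jωRC).
Step 3 — Denominator: 1 + jωRC = 1 + j·459.9·267·1e-08 = 1 + j0.001228.
Step 4 — H = 1 - j0.001228.
Step 5 — Magnitude: |H| = 1 (-0.0 dB); phase: φ = -0.1°.

|H| = 1 (-0.0 dB), φ = -0.1°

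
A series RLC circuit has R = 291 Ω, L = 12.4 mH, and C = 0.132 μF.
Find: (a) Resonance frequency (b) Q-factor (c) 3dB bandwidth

Step 1 — Resonance: ω₀ = 1/√(LC) = 1/√(0.0124·1.32e-07) = 2.472e+04 rad/s.
Step 2 — f₀ = ω₀/(2π) = 3934 Hz.
Step 3 — Series Q: Q = ω₀L/R = 2.472e+04·0.0124/291 = 1.053.
Step 4 — Bandwidth: Δω = ω₀/Q = 2.347e+04 rad/s; BW = Δω/(2π) = 3735 Hz.

(a) f₀ = 3934 Hz  (b) Q = 1.053  (c) BW = 3735 Hz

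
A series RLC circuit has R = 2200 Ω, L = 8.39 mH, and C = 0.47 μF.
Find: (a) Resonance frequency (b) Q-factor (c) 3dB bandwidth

Step 1 — Resonance: ω₀ = 1/√(LC) = 1/√(0.00839·4.7e-07) = 1.592e+04 rad/s.
Step 2 — f₀ = ω₀/(2π) = 2534 Hz.
Step 3 — Series Q: Q = ω₀L/R = 1.592e+04·0.00839/2200 = 0.06073.
Step 4 — Bandwidth: Δω = ω₀/Q = 2.622e+05 rad/s; BW = Δω/(2π) = 4.173e+04 Hz.

(a) f₀ = 2534 Hz  (b) Q = 0.06073  (c) BW = 4.173e+04 Hz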